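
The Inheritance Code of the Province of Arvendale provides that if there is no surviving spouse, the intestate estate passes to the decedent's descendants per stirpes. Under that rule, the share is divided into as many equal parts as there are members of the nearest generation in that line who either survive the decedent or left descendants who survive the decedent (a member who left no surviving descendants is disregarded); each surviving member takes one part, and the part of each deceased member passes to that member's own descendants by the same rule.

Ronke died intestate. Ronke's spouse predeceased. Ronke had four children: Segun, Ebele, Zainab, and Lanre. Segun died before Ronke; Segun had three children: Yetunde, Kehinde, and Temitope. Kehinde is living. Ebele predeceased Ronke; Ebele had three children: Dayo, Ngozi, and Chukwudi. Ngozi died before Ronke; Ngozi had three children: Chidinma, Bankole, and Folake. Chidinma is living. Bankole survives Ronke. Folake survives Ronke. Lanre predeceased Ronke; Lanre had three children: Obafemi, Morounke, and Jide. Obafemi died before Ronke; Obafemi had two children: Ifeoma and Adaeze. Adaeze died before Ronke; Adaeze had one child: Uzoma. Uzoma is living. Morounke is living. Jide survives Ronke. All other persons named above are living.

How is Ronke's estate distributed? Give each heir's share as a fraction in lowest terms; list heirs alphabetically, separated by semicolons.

Bankole 1/36; Chidinma 1/36; Chukwudi 1/12; Dayo 1/12; Folake 1/36; Ifeoma 1/24; Jide 1/12; Kehinde 1/12; Morounke 1/12; Temitope 1/12; Uzoma 1/24; Yetunde 1/12; Zainab 1/4

There is no surviving spouse, so the entire estate passes to Ronke's descendants per stirpes.
The estate is divided into 4 equal shares of 1/4 among Segun, Ebele, Zainab, Lanre.
Segun predeceased; the 1/4 allotted to Segun's branch passes to Segun's issue by representation.
The 1/4 is divided into 3 equal shares of 1/12 among Yetunde, Kehinde, Temitope.
Yetunde is living and takes 1/12.
Kehinde is living and takes 1/12.
Temitope is living and takes 1/12.
Ebele predeceased; the 1/4 allotted to Ebele's branch passes to Ebele's issue by representation.
The 1/4 is divided into 3 equal shares of 1/12 among Dayo, Ngozi, Chukwudi.
Dayo is living and takes 1/12.
Ngozi predeceased; the 1/12 allotted to Ngozi's branch passes to Ngozi's issue by representation.
The 1/12 is divided into 3 equal shares of 1/36 among Chidinma, Bankole, Folake.
Chidinma is living and takes 1/36.
Bankole is living and takes 1/36.
Folake is living and takes 1/36.
Chukwudi is living and takes 1/12.
Zainab is living and takes 1/4.
Lanre predeceased; the 1/4 allotted to Lanre's branch passes to Lanre's issue by representation.
The 1/4 is divided into 3 equal shares of 1/12 among Obafemi, Morounke, Jide.
Obafemi predeceased; the 1/12 allotted to Obafemi's branch passes to Obafemi's issue by representation.
The 1/12 is divided into 2 equal shares of 1/24 among Ifeoma, Adaeze.
Ifeoma is living and takes 1/24.
Adaeze predeceased; the 1/24 allotted to Adaeze's branch passes to Adaeze's issue by representation.
Uzoma is the sole taker at this level and receives the full 1/24.
Morounke is living and takes 1/12.
Jide is living and takes 1/12.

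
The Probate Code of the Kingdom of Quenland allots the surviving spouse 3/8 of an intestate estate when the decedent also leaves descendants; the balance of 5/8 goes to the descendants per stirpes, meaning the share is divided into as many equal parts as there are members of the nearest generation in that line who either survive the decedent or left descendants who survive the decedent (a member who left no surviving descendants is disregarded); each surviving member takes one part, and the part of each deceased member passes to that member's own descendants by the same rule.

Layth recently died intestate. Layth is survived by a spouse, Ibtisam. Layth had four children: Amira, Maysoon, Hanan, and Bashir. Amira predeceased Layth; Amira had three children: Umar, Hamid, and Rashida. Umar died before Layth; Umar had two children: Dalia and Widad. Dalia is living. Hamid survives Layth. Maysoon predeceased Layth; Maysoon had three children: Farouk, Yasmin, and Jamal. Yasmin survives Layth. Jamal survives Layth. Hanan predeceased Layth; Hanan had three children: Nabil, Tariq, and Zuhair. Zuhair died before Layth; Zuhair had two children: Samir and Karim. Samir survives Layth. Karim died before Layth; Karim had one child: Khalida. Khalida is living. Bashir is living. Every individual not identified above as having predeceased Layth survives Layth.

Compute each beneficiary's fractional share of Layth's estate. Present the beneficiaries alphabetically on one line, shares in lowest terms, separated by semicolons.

Ibtisam, as surviving spouse, takes 3/8.
The remaining 5/8 passes to Layth's descendants per stirpes.
The 5/8 is divided into 4 equal shares of 5/32 among Amira, Maysoon, Hanan, Bashir.
Amira predeceased; the 5/32 allotted to Amira's branch passes to Amira's issue by representation.
The 5/32 is divided into 3 equal shares of 5/96 among Umar, Hamid, Rashida.
Umar predeceased; the 5/96 allotted to Umar's branch passes to Umar's issue by representation.
The 5/96 is divided into 2 equal shares of 5/192 among Dalia, Widad.
Dalia is living and takes 5/192.
Widad is living and takes 5/192.
Hamid is living and takes 5/96.
Rashida is living and takes 5/96.
Maysoon predeceased; the 5/32 allotted to Maysoon's branch passes to Maysoon's issue by representation.
The 5/32 is divided into 3 equal shares of 5/96 among Farouk, Yasmin, Jamal.
Farouk is living and takes 5/96.
Yasmin is living and takes 5/96.
Jamal is living and takes 5/96.
Hanan predeceased; the 5/32 allotted to Hanan's branch passes to Hanan's issue by representation.
The 5/32 is divided into 3 equal shares of 5/96 among Nabil, Tariq, Zuhair.
Nabil is living and takes 5/96.
Tariq is living and takes 5/96.
Zuhair predeceased; the 5/96 allotted to Zuhair's branch passes to Zuhair's issue by representation.
The 5/96 is divided into 2 equal shares of 5/192 among Samir, Karim.
Samir is living and takes 5/192.
Karim predeceased; the 5/192 allotted to Karim's branch passes to Karim's issue by representation.
Khalida is the sole taker at this level and receives the full 5/192.
Bashir is living and takes 5/32.

Bashir 5/32; Dalia 5/192; Farouk 5/96; Hamid 5/96; Ibtisam 3/8; Jamal 5/96; Khalida 5/192; Nabil 5/96; Rashida 5/96; Samir 5/192; Tariq 5/96; Widad 5/192; Yasmin 5/96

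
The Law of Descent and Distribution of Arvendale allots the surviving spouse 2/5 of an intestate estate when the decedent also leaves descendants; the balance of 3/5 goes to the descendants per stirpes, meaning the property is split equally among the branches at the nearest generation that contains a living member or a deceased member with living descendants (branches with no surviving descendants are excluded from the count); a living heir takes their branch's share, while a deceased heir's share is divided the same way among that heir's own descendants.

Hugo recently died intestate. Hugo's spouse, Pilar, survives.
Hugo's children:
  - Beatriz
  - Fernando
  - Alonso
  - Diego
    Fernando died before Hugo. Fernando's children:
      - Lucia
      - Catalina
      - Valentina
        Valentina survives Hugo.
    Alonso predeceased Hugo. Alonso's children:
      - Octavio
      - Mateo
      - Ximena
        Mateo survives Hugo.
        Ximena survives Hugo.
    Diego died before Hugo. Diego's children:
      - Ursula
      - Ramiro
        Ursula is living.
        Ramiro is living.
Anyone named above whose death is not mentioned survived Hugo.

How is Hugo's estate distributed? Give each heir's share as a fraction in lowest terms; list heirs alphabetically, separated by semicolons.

Beatriz 3/20; Catalina 1/20; Lucia 1/20; Mateo 1/20; Octavio 1/20; Pilar 2/5; Ramiro 3/40; Ursula 3/40; Valentina 1/20; Ximena 1/20

Pilar, as surviving spouse, takes 2/5.
The remaining 3/5 passes to Hugo's descendants per stirpes.
The 3/5 is divided into 4 equal shares of 3/20 among Beatriz, Fernando, Alonso, Diego.
Beatriz is living and takes 3/20.
Fernando predeceased; the 3/20 allotted to Fernando's branch passes to Fernando's issue by representation.
The 3/20 is divided into 3 equal shares of 1/20 among Lucia, Catalina, Valentina.
Lucia is living and takes 1/20.
Catalina is living and takes 1/20.
Valentina is living and takes 1/20.
Alonso predeceased; the 3/20 allotted to Alonso's branch passes to Alonso's issue by representation.
The 3/20 is divided into 3 equal shares of 1/20 among Octavio, Mateo, Ximena.
Octavio is living and takes 1/20.
Mateo is living and takes 1/20.
Ximena is living and takes 1/20.
Diego predeceased; the 3/20 allotted to Diego's branch passes to Diego's issue by representation.
The 3/20 is divided into 2 equal shares of 3/40 among Ursula, Ramiro.
Ursula is living and takes 3/40.
Ramiro is living and takes 3/40.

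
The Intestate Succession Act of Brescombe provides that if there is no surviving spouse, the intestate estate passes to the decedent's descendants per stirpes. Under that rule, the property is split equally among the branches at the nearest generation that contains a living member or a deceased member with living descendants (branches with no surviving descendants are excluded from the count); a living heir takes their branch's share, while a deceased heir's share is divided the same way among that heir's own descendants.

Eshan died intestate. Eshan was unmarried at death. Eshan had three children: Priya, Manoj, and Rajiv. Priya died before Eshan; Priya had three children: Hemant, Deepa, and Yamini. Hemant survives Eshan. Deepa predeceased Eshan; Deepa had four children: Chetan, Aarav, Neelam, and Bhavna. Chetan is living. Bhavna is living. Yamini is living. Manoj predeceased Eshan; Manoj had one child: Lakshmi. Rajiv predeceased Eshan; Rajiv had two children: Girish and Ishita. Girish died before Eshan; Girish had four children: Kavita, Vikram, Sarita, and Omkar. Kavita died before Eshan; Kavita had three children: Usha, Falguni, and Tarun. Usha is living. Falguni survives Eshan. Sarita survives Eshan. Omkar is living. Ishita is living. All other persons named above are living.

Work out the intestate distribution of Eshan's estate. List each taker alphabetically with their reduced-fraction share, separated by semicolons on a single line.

Aarav 1/36; Bhavna 1/36; Chetan 1/36; Falguni 1/72; Hemant 1/9; Ishita 1/6; Lakshmi 1/3; Neelam 1/36; Omkar 1/24; Sarita 1/24; Tarun 1/72; Usha 1/72; Vikram 1/24; Yamini 1/9

There is no surviving spouse, so the entire estate passes to Eshan's descendants per stirpes.
The estate is divided into 3 equal shares of 1/3 among Priya, Manoj, Rajiv.
Priya predeceased; the 1/3 allotted to Priya's branch passes to Priya's issue by representation.
The 1/3 is divided into 3 equal shares of 1/9 among Hemant, Deepa, Yamini.
Hemant is living and takes 1/9.
Deepa predeceased; the 1/9 allotted to Deepa's branch passes to Deepa's issue by representation.
The 1/9 is divided into 4 equal shares of 1/36 among Chetan, Aarav, Neelam, Bhavna.
Chetan is living and takes 1/36.
Aarav is living and takes 1/36.
Neelam is living and takes 1/36.
Bhavna is living and takes 1/36.
Yamini is living and takes 1/9.
Manoj predeceased; the 1/3 allotted to Manoj's branch passes to Manoj's issue by representation.
Lakshmi is the sole taker at this level and receives the full 1/3.
Rajiv predeceased; the 1/3 allotted to Rajiv's branch passes to Rajiv's issue by representation.
The 1/3 is divided into 2 equal shares of 1/6 among Girish, Ishita.
Girish predeceased; the 1/6 allotted to Girish's branch passes to Girish's issue by representation.
The 1/6 is divided into 4 equal shares of 1/24 among Kavita, Vikram, Sarita, Omkar.
Kavita predeceased; the 1/24 allotted to Kavita's branch passes to Kavita's issue by representation.
The 1/24 is divided into 3 equal shares of 1/72 among Usha, Falguni, Tarun.
Usha is living and takes 1/72.
Falguni is living and takes 1/72.
Tarun is living and takes 1/72.
Vikram is living and takes 1/24.
Sarita is living and takes 1/24.
Omkar is living and takes 1/24.
Ishita is living and takes 1/6.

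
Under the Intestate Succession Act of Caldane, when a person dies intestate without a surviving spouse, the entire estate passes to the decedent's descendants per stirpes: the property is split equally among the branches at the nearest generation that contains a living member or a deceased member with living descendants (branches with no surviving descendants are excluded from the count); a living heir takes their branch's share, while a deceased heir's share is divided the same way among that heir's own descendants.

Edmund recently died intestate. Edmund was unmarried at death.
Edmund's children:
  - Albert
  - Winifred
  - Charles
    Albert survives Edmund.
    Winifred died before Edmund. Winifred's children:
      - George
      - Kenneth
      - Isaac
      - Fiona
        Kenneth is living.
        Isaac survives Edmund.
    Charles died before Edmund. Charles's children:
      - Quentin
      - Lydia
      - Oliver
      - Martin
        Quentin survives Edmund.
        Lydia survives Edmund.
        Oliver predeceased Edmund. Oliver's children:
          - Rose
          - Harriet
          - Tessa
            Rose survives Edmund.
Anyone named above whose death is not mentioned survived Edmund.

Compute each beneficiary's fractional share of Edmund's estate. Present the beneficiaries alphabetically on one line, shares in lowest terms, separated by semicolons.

There is no surviving spouse, so the entire estate passes to Edmund's descendants per stirpes.
The estate is divided into 3 equal shares of 1/3 among Albert, Winifred, Charles.
Albert is living and takes 1/3.
Winifred predeceased; the 1/3 allotted to Winifred's branch passes to Winifred's issue by representation.
The 1/3 is divided into 4 equal shares of 1/12 among George, Kenneth, Isaac, Fiona.
George is living and takes 1/12.
Kenneth is living and takes 1/12.
Isaac is living and takes 1/12.
Fiona is living and takes 1/12.
Charles predeceased; the 1/3 allotted to Charles's branch passes to Charles's issue by representation.
The 1/3 is divided into 4 equal shares of 1/12 among Quentin, Lydia, Oliver, Martin.
Quentin is living and takes 1/12.
Lydia is living and takes 1/12.
Oliver predeceased; the 1/12 allotted to Oliver's branch passes to Oliver's issue by representation.
The 1/12 is divided into 3 equal shares of 1/36 among Rose, Harriet, Tessa.
Rose is living and takes 1/36.
Harriet is living and takes 1/36.
Tessa is living and takes 1/36.
Martin is living and takes 1/12.

Albert 1/3; Fiona 1/12; George 1/12; Harriet 1/36; Isaac 1/12; Kenneth 1/12; Lydia 1/12; Martin 1/12; Quentin 1/12; Rose 1/36; Tessa 1/36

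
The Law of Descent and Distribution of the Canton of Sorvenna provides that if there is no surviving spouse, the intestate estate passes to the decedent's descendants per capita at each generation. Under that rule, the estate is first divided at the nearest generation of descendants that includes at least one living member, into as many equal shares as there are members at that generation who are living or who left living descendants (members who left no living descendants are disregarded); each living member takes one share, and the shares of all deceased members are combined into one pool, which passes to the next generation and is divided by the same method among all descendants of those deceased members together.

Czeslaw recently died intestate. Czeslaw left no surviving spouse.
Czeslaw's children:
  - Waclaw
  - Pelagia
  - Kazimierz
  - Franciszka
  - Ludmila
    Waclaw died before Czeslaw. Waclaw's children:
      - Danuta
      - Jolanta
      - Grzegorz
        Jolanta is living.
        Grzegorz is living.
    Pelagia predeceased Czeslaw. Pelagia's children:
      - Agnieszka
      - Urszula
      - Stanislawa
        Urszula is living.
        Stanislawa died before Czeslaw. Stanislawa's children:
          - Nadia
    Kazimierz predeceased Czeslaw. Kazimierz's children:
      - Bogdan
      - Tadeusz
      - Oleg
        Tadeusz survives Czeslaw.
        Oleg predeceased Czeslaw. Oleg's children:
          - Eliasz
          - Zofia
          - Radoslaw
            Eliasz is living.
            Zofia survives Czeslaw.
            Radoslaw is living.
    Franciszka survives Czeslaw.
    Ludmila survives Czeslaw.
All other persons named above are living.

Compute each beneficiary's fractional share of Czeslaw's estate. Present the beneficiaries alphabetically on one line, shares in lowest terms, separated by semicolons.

There is no surviving spouse, so the entire estate passes to Czeslaw's descendants per capita at each generation.
At generation 1 (Waclaw, Pelagia, Kazimierz, Franciszka, Ludmila) there are 5 shares of (1)/5 = 1/5 each.
Living: Franciszka and Ludmila — each takes 1/5.
Deceased: Waclaw, Pelagia, and Kazimierz. Their combined 3/5 is pooled and carried to generation 2.
At generation 2 (Danuta, Jolanta, Grzegorz, Agnieszka, Urszula, Stanislawa, Bogdan, Tadeusz, Oleg) there are 9 shares of (3/5)/9 = 1/15 each.
Living: Danuta, Jolanta, Grzegorz, Agnieszka, Urszula, Bogdan, and Tadeusz — each takes 1/15.
Deceased: Stanislawa and Oleg. Their combined 2/15 is pooled and carried to generation 3.
At generation 3 (Nadia, Eliasz, Zofia, Radoslaw) there are 4 shares of (2/15)/4 = 1/30 each.
Living: Nadia, Eliasz, Zofia, and Radoslaw — each takes 1/30.

Agnieszka 1/15; Bogdan 1/15; Danuta 1/15; Eliasz 1/30; Franciszka 1/5; Grzegorz 1/15; Jolanta 1/15; Ludmila 1/5; Nadia 1/30; Radoslaw 1/30; Tadeusz 1/15; Urszula 1/15; Zofia 1/30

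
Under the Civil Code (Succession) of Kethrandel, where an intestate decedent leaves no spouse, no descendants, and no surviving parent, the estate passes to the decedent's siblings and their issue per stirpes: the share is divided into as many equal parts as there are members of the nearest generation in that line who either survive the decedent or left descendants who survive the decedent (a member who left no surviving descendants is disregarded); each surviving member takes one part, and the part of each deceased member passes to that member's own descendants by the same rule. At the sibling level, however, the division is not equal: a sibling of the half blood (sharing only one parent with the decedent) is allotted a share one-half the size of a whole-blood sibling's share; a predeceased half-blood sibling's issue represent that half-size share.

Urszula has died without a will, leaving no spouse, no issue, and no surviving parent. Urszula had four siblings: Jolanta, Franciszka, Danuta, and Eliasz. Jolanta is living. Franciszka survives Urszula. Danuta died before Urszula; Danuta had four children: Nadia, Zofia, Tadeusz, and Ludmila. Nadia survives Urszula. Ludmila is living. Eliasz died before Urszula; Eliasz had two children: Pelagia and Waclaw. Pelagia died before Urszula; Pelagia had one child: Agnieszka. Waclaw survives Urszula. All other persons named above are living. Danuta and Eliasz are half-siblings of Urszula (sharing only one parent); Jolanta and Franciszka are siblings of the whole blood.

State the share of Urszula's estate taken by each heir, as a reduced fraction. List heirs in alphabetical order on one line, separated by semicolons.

Agnieszka 1/12; Franciszka 1/3; Jolanta 1/3; Ludmila 1/24; Nadia 1/24; Tadeusz 1/24; Waclaw 1/12; Zofia 1/24

No spouse, descendants, or parent survives, so the estate passes to Urszula's siblings per stirpes.
Half-blood siblings count for one-half the weight of whole-blood siblings at the initial division.
Dividing 1 in proportion to weights (total weight 3): Jolanta (weight 1) → 1/3; Franciszka (weight 1) → 1/3; Danuta (weight 1/2) → 1/6; Eliasz (weight 1/2) → 1/6.
Jolanta is living and takes 1/3.
Franciszka is living and takes 1/3.
Danuta predeceased; the 1/6 allotted to Danuta's branch passes to Danuta's issue by representation.
The 1/6 is divided into 4 equal shares of 1/24 among Nadia, Zofia, Tadeusz, Ludmila.
Nadia is living and takes 1/24.
Zofia is living and takes 1/24.
Tadeusz is living and takes 1/24.
Ludmila is living and takes 1/24.
Eliasz predeceased; the 1/6 allotted to Eliasz's branch passes to Eliasz's issue by representation.
The 1/6 is divided into 2 equal shares of 1/12 among Pelagia, Waclaw.
Pelagia predeceased; the 1/12 allotted to Pelagia's branch passes to Pelagia's issue by representation.
Agnieszka is the sole taker at this level and receives the full 1/12.
Waclaw is living and takes 1/12.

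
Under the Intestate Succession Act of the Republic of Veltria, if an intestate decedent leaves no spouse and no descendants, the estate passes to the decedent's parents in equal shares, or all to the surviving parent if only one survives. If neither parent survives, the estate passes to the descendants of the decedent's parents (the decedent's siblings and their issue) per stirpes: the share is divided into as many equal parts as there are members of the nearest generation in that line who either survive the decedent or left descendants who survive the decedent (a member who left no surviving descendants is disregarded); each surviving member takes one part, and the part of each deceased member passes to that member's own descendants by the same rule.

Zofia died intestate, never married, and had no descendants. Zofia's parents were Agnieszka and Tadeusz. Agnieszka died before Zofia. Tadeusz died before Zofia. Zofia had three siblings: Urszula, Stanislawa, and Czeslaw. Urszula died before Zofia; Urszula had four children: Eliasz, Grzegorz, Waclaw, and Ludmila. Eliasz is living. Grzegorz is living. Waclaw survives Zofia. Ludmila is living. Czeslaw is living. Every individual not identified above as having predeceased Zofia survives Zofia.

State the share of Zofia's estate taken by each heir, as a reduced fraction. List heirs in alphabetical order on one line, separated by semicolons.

Neither parent survives and there are no descendants, so the estate passes to Zofia's siblings and their issue per stirpes.
The estate is divided into 3 equal shares of 1/3 among Urszula, Stanislawa, Czeslaw.
Urszula predeceased; the 1/3 allotted to Urszula's branch passes to Urszula's issue by representation.
The 1/3 is divided into 4 equal shares of 1/12 among Eliasz, Grzegorz, Waclaw, Ludmila.
Eliasz is living and takes 1/12.
Grzegorz is living and takes 1/12.
Waclaw is living and takes 1/12.
Ludmila is living and takes 1/12.
Stanislawa is living and takes 1/3.
Czeslaw is living and takes 1/3.

Czeslaw 1/3; Eliasz 1/12; Grzegorz 1/12; Ludmila 1/12; Stanislawa 1/3; Waclaw 1/12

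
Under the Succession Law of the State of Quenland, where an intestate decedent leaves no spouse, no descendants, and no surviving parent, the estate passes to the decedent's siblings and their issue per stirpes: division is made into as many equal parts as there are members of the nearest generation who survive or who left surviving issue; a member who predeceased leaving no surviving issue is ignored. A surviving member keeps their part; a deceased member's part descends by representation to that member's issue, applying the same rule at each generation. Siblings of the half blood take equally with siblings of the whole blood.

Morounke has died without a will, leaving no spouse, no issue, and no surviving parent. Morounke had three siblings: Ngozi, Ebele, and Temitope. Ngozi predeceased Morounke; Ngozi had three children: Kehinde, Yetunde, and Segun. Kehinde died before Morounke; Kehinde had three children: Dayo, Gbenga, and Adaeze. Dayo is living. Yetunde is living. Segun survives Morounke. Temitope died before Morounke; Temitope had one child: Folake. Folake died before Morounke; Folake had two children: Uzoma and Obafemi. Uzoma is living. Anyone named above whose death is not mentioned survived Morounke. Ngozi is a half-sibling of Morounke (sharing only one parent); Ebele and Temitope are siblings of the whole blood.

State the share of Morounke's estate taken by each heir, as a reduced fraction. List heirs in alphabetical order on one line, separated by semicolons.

Adaeze 1/27; Dayo 1/27; Ebele 1/3; Gbenga 1/27; Obafemi 1/6; Segun 1/9; Uzoma 1/6; Yetunde 1/9

No spouse, descendants, or parent survives, so the estate passes to Morounke's siblings per stirpes.
Half-blood and whole-blood siblings take equally under the stated rule.
The estate is divided into 3 equal shares of 1/3 among Ngozi, Ebele, Temitope.
Ngozi predeceased; the 1/3 allotted to Ngozi's branch passes to Ngozi's issue by representation.
The 1/3 is divided into 3 equal shares of 1/9 among Kehinde, Yetunde, Segun.
Kehinde predeceased; the 1/9 allotted to Kehinde's branch passes to Kehinde's issue by representation.
The 1/9 is divided into 3 equal shares of 1/27 among Dayo, Gbenga, Adaeze.
Dayo is living and takes 1/27.
Gbenga is living and takes 1/27.
Adaeze is living and takes 1/27.
Yetunde is living and takes 1/9.
Segun is living and takes 1/9.
Ebele is living and takes 1/3.
Temitope predeceased; the 1/3 allotted to Temitope's branch passes to Temitope's issue by representation.
Folake's line is the sole branch at this level, so the full 1/3 passes to Folake's issue by representation.
The 1/3 is divided into 2 equal shares of 1/6 among Uzoma, Obafemi.
Uzoma is living and takes 1/6.
Obafemi is living and takes 1/6.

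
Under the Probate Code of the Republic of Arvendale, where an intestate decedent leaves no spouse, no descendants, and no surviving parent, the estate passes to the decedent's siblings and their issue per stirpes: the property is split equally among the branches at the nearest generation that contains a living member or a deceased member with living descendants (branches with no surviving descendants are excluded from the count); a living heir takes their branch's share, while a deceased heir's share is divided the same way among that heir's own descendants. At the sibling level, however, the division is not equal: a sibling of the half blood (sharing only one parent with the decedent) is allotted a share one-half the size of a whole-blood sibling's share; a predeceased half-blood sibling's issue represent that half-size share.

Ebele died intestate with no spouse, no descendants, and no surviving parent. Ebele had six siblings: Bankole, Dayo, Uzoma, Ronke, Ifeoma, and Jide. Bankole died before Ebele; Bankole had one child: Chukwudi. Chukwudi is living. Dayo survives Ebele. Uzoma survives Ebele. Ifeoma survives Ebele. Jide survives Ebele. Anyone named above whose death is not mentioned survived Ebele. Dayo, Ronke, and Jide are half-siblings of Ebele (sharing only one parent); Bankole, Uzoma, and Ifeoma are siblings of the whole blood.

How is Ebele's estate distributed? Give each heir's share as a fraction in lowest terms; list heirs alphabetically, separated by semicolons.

No spouse, descendants, or parent survives, so the estate passes to Ebele's siblings per stirpes.
Half-blood siblings count for one-half the weight of whole-blood siblings at the initial division.
Dividing 1 in proportion to weights (total weight 9/2): Bankole (weight 1) → 2/9; Dayo (weight 1/2) → 1/9; Uzoma (weight 1) → 2/9; Ronke (weight 1/2) → 1/9; Ifeoma (weight 1) → 2/9; Jide (weight 1/2) → 1/9.
Bankole predeceased; the 2/9 allotted to Bankole's branch passes to Bankole's issue by representation.
Chukwudi is the sole taker at this level and receives the full 2/9.
Dayo is living and takes 1/9.
Uzoma is living and takes 2/9.
Ronke is living and takes 1/9.
Ifeoma is living and takes 2/9.
Jide is living and takes 1/9.

Chukwudi 2/9; Dayo 1/9; Ifeoma 2/9; Jide 1/9; Ronke 1/9; Uzoma 2/9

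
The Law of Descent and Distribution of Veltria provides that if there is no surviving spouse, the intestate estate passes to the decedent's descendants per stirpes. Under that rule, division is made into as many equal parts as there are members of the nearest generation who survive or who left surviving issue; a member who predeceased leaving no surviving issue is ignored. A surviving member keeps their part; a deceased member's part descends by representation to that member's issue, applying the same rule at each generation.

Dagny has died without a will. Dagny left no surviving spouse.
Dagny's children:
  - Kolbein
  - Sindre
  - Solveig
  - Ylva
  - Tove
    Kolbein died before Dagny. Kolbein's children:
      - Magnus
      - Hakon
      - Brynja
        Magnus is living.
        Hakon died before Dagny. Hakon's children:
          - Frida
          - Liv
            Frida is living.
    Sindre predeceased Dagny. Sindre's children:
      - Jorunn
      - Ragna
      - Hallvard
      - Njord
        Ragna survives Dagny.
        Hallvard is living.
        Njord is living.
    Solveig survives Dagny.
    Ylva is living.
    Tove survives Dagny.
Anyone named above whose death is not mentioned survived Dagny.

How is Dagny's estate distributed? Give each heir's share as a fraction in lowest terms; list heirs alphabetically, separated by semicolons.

Brynja 1/15; Frida 1/30; Hallvard 1/20; Jorunn 1/20; Liv 1/30; Magnus 1/15; Njord 1/20; Ragna 1/20; Solveig 1/5; Tove 1/5; Ylva 1/5

There is no surviving spouse, so the entire estate passes to Dagny's descendants per stirpes.
The estate is divided into 5 equal shares of 1/5 among Kolbein, Sindre, Solveig, Ylva, Tove.
Kolbein predeceased; the 1/5 allotted to Kolbein's branch passes to Kolbein's issue by representation.
The 1/5 is divided into 3 equal shares of 1/15 among Magnus, Hakon, Brynja.
Magnus is living and takes 1/15.
Hakon predeceased; the 1/15 allotted to Hakon's branch passes to Hakon's issue by representation.
The 1/15 is divided into 2 equal shares of 1/30 among Frida, Liv.
Frida is living and takes 1/30.
Liv is living and takes 1/30.
Brynja is living and takes 1/15.
Sindre predeceased; the 1/5 allotted to Sindre's branch passes to Sindre's issue by representation.
The 1/5 is divided into 4 equal shares of 1/20 among Jorunn, Ragna, Hallvard, Njord.
Jorunn is living and takes 1/20.
Ragna is living and takes 1/20.
Hallvard is living and takes 1/20.
Njord is living and takes 1/20.
Solveig is living and takes 1/5.
Ylva is living and takes 1/5.
Tove is living and takes 1/5.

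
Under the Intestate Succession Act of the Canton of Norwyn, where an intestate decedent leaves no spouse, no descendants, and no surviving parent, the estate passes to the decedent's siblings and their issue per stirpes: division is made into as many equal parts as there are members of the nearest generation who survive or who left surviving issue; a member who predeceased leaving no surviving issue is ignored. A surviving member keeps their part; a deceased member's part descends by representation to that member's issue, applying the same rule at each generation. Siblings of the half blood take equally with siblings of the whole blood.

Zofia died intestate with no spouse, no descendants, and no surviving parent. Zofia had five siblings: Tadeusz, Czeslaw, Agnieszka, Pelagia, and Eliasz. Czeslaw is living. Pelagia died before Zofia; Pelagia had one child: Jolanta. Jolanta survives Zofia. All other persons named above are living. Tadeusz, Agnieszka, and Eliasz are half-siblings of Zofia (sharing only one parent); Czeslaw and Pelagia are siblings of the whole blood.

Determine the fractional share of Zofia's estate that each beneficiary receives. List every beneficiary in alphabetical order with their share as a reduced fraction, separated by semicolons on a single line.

Agnieszka 1/5; Czeslaw 1/5; Eliasz 1/5; Jolanta 1/5; Tadeusz 1/5

No spouse, descendants, or parent survives, so the estate passes to Zofia's siblings per stirpes.
Half-blood and whole-blood siblings take equally under the stated rule.
The estate is divided into 5 equal shares of 1/5 among Tadeusz, Czeslaw, Agnieszka, Pelagia, Eliasz.
Tadeusz is living and takes 1/5.
Czeslaw is living and takes 1/5.
Agnieszka is living and takes 1/5.
Pelagia predeceased; the 1/5 allotted to Pelagia's branch passes to Pelagia's issue by representation.
Jolanta is the sole taker at this level and receives the full 1/5.
Eliasz is living and takes 1/5.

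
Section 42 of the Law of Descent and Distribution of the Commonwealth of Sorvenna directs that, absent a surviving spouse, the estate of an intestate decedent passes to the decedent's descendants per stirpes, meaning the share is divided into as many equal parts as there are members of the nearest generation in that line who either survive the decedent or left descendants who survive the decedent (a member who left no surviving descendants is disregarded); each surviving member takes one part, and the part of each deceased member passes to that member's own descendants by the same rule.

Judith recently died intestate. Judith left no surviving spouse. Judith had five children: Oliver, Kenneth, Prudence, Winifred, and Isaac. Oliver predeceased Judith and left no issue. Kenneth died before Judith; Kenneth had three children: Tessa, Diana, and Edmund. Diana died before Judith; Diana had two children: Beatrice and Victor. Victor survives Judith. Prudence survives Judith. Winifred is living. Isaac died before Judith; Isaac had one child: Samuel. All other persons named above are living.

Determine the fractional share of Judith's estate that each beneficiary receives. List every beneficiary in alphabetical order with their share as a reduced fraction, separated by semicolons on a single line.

Beatrice 1/24; Edmund 1/12; Prudence 1/4; Samuel 1/4; Tessa 1/12; Victor 1/24; Winifred 1/4

There is no surviving spouse, so the entire estate passes to Judith's descendants per stirpes.
Oliver left no surviving issue, so that branch lapses and is disregarded.
The estate is divided into 4 equal shares of 1/4 among Kenneth, Prudence, Winifred, Isaac.
Kenneth predeceased; the 1/4 allotted to Kenneth's branch passes to Kenneth's issue by representation.
The 1/4 is divided into 3 equal shares of 1/12 among Tessa, Diana, Edmund.
Tessa is living and takes 1/12.
Diana predeceased; the 1/12 allotted to Diana's branch passes to Diana's issue by representation.
The 1/12 is divided into 2 equal shares of 1/24 among Beatrice, Victor.
Beatrice is living and takes 1/24.
Victor is living and takes 1/24.
Edmund is living and takes 1/12.
Prudence is living and takes 1/4.
Winifred is living and takes 1/4.
Isaac predeceased; the 1/4 allotted to Isaac's branch passes to Isaac's issue by representation.
Samuel is the sole taker at this level and receives the full 1/4.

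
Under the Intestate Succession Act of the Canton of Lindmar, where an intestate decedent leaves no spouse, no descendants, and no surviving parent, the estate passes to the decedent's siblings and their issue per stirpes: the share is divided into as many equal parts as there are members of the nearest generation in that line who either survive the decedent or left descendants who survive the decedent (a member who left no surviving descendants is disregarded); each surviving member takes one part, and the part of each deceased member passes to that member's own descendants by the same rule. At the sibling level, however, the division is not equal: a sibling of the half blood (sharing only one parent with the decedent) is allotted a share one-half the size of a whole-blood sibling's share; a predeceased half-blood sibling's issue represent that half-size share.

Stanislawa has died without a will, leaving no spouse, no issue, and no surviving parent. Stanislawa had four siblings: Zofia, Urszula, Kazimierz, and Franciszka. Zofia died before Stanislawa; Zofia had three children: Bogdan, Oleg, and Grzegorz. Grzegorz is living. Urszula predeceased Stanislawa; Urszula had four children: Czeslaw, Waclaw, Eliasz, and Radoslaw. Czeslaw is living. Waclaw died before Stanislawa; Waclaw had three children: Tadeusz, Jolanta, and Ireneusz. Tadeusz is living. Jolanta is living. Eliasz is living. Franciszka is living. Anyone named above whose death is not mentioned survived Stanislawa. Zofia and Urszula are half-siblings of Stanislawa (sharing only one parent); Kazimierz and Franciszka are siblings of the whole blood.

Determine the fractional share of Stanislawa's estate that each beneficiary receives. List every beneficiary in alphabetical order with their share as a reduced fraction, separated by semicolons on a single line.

No spouse, descendants, or parent survives, so the estate passes to Stanislawa's siblings per stirpes.
Half-blood siblings count for one-half the weight of whole-blood siblings at the initial division.
Dividing 1 in proportion to weights (total weight 3): Zofia (weight 1/2) → 1/6; Urszula (weight 1/2) → 1/6; Kazimierz (weight 1) → 1/3; Franciszka (weight 1) → 1/3.
Zofia predeceased; the 1/6 allotted to Zofia's branch passes to Zofia's issue by representation.
The 1/6 is divided into 3 equal shares of 1/18 among Bogdan, Oleg, Grzegorz.
Bogdan is living and takes 1/18.
Oleg is living and takes 1/18.
Grzegorz is living and takes 1/18.
Urszula predeceased; the 1/6 allotted to Urszula's branch passes to Urszula's issue by representation.
The 1/6 is divided into 4 equal shares of 1/24 among Czeslaw, Waclaw, Eliasz, Radoslaw.
Czeslaw is living and takes 1/24.
Waclaw predeceased; the 1/24 allotted to Waclaw's branch passes to Waclaw's issue by representation.
The 1/24 is divided into 3 equal shares of 1/72 among Tadeusz, Jolanta, Ireneusz.
Tadeusz is living and takes 1/72.
Jolanta is living and takes 1/72.
Ireneusz is living and takes 1/72.
Eliasz is living and takes 1/24.
Radoslaw is living and takes 1/24.
Kazimierz is living and takes 1/3.
Franciszka is living and takes 1/3.

Bogdan 1/18; Czeslaw 1/24; Eliasz 1/24; Franciszka 1/3; Grzegorz 1/18; Ireneusz 1/72; Jolanta 1/72; Kazimierz 1/3; Oleg 1/18; Radoslaw 1/24; Tadeusz 1/72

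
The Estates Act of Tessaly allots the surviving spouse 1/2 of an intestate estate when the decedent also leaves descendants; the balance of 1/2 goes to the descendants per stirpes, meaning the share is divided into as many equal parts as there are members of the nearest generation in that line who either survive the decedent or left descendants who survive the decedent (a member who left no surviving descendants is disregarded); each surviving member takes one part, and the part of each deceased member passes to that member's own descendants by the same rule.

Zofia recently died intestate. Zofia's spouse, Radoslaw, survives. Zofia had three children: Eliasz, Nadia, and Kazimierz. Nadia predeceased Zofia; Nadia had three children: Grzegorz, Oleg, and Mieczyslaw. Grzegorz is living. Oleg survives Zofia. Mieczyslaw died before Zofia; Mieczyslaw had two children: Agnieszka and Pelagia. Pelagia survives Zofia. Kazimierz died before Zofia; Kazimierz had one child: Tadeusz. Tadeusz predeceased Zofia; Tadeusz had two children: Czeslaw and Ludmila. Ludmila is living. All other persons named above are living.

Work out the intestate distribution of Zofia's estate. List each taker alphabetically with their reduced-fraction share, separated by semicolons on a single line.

Radoslaw, as surviving spouse, takes 1/2.
The remaining 1/2 passes to Zofia's descendants per stirpes.
The 1/2 is divided into 3 equal shares of 1/6 among Eliasz, Nadia, Kazimierz.
Eliasz is living and takes 1/6.
Nadia predeceased; the 1/6 allotted to Nadia's branch passes to Nadia's issue by representation.
The 1/6 is divided into 3 equal shares of 1/18 among Grzegorz, Oleg, Mieczyslaw.
Grzegorz is living and takes 1/18.
Oleg is living and takes 1/18.
Mieczyslaw predeceased; the 1/18 allotted to Mieczyslaw's branch passes to Mieczyslaw's issue by representation.
The 1/18 is divided into 2 equal shares of 1/36 among Agnieszka, Pelagia.
Agnieszka is living and takes 1/36.
Pelagia is living and takes 1/36.
Kazimierz predeceased; the 1/6 allotted to Kazimierz's branch passes to Kazimierz's issue by representation.
Tadeusz's line is the sole branch at this level, so the full 1/6 passes to Tadeusz's issue by representation.
The 1/6 is divided into 2 equal shares of 1/12 among Czeslaw, Ludmila.
Czeslaw is living and takes 1/12.
Ludmila is living and takes 1/12.

Agnieszka 1/36; Czeslaw 1/12; Eliasz 1/6; Grzegorz 1/18; Ludmila 1/12; Oleg 1/18; Pelagia 1/36; Radoslaw 1/2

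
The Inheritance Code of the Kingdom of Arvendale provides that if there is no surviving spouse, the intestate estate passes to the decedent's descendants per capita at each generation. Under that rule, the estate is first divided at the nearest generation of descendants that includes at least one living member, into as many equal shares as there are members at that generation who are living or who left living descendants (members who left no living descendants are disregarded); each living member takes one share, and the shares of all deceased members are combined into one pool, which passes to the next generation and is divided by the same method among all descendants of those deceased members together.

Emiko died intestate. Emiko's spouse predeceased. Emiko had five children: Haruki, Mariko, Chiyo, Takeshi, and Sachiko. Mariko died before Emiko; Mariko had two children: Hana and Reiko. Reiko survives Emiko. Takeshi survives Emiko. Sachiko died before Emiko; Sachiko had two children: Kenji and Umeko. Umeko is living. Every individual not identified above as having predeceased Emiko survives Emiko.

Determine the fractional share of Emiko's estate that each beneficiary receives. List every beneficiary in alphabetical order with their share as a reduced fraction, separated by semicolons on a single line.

There is no surviving spouse, so the entire estate passes to Emiko's descendants per capita at each generation.
At generation 1 (Haruki, Mariko, Chiyo, Takeshi, Sachiko) there are 5 shares of (1)/5 = 1/5 each.
Living: Haruki, Chiyo, and Takeshi — each takes 1/5.
Deceased: Mariko and Sachiko. Their combined 2/5 is pooled and carried to generation 2.
At generation 2 (Hana, Reiko, Kenji, Umeko) there are 4 shares of (2/5)/4 = 1/10 each.
Living: Hana, Reiko, Kenji, and Umeko — each takes 1/10.

Chiyo 1/5; Hana 1/10; Haruki 1/5; Kenji 1/10; Reiko 1/10; Takeshi 1/5; Umeko 1/10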